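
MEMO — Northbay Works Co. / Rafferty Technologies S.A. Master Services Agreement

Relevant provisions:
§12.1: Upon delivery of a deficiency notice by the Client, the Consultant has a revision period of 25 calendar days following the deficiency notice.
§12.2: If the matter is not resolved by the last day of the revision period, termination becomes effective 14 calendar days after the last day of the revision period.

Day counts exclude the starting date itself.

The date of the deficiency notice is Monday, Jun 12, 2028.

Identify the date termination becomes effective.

Jul 21, 2028

The last day of the revision period: Jun 12, 2028 + 25 days = Jul 7, 2028.
The date termination becomes effective: 14 calendar days after Jul 7, 2028 is Jul 21, 2028.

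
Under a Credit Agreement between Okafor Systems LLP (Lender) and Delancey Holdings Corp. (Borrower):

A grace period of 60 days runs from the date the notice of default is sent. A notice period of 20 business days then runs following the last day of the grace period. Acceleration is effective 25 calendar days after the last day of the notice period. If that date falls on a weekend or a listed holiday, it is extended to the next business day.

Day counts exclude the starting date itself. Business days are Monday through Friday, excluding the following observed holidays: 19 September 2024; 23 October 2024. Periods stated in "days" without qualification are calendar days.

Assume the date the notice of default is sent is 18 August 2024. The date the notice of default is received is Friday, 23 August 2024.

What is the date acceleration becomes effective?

The last day of the grace period: 60 calendar days after 18 August 2024 is 17 October 2024.
The last day of the notice period: counting 20 business days from Thursday, 17 October 2024 (Oct 18, Oct 21, Oct 22, Oct 24, …, Nov 13, Nov 14, Nov 15, skipping weekends and the listed holiday on Oct 23) reaches Friday, 15 November 2024.
The date acceleration becomes effective: 15 November 2024 + 25 days = 10 December 2024. 10 December 2024 is a Tuesday and is not a listed holiday, so no roll-forward applies.

10 December 2024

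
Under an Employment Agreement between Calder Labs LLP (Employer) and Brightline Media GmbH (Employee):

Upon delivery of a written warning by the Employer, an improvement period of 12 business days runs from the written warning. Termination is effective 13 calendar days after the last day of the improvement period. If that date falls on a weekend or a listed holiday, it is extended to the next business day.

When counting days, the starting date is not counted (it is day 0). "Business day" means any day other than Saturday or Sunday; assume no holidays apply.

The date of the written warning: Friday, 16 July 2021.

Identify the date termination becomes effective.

The last day of the improvement period: 12 business days after Friday, 16 July 2021, skipping weekends — Jul 19, Jul 20, Jul 21, Jul 22, …, Jul 30, Aug 2, Aug 3 — lands on Tuesday, 3 August 2021.
The date termination becomes effective: 13 calendar days after 3 August 2021 is 16 August 2021. 16 August 2021 is a Monday, so no roll-forward applies.

16 August 2021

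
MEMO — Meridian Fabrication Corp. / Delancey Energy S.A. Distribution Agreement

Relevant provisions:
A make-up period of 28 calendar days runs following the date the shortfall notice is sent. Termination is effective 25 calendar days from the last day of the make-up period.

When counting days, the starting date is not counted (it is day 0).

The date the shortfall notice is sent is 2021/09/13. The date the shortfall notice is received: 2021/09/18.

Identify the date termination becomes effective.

2021/11/05

The last day of the make-up period: 2021/09/13 + 28 days = 2021/10/11.
Adding 25 calendar days to 2021/10/11 gives 2021/11/05, which is the date termination becomes effective.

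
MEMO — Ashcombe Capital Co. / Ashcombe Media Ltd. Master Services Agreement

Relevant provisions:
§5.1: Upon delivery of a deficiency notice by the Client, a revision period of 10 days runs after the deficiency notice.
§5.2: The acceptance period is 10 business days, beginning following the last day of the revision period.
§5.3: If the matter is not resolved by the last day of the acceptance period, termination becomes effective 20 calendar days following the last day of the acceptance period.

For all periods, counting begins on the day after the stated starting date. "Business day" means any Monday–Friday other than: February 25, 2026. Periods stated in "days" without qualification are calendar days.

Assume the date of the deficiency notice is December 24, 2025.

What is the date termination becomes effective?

The last day of the revision period: 10 calendar days after December 24, 2025 is January 3, 2026.
The last day of the acceptance period: 10 business days after Saturday, January 3, 2026, skipping weekends — Jan 5, Jan 6, Jan 7, Jan 8, Jan 9, Jan 12, Jan 13, Jan 14, Jan 15, Jan 16 — lands on Friday, January 16, 2026.
The date termination becomes effective: January 16, 2026 + 20 days = February 5, 2026.

February 5, 2026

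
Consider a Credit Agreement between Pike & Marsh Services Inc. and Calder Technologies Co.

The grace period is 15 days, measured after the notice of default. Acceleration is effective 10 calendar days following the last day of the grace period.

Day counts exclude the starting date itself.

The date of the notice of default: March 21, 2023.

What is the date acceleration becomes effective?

April 15, 2023

Adding 15 calendar days to March 21, 2023 gives April 5, 2023, which is the last day of the grace period.
Adding 10 calendar days to April 5, 2023 gives April 15, 2023, which is the date acceleration becomes effective.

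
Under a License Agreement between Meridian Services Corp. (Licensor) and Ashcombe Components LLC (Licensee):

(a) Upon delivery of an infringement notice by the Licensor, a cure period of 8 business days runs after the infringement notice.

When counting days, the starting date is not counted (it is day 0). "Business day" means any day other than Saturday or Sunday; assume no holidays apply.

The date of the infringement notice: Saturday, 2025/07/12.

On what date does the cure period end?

2025/07/23

The last day of the cure period: counting 8 business days from Saturday, 2025/07/12 (Jul 14, Jul 15, Jul 16, Jul 17, Jul 18, Jul 21, Jul 22, Jul 23, skipping weekends) reaches Wednesday, 2025/07/23.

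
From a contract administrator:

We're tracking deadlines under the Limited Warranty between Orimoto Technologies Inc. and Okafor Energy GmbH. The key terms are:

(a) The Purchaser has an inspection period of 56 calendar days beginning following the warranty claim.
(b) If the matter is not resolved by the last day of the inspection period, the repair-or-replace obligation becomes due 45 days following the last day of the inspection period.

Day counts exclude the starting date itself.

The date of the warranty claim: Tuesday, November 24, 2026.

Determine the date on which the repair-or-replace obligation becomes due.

March 5, 2027

The last day of the inspection period: 56 calendar days after November 24, 2026 is January 19, 2027.
Adding 45 calendar days to January 19, 2027 gives March 5, 2027, which is the date on which the repair-or-replace obligation becomes due.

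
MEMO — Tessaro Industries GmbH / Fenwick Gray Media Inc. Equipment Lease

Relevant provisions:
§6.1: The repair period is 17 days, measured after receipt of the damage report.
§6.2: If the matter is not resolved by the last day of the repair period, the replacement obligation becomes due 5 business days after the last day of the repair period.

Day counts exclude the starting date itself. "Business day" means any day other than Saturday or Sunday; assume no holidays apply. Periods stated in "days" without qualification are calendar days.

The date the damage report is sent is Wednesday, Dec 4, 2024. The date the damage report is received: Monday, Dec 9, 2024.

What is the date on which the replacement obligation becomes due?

The last day of the repair period: 17 calendar days after Dec 9, 2024 is Dec 26, 2024.
The date on which the replacement obligation becomes due: counting 5 business days from Thursday, Dec 26, 2024 (Dec 27, Dec 30, Dec 31, Jan 1, Jan 2, skipping weekends) reaches Thursday, Jan 2, 2025.

Jan 2, 2025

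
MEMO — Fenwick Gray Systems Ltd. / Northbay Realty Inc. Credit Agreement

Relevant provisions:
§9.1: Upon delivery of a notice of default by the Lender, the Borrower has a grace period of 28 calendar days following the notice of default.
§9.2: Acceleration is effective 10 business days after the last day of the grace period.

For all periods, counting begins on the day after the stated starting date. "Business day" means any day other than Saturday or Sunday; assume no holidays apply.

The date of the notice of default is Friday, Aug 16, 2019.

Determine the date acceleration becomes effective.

Adding 28 calendar days to Aug 16, 2019 gives Sep 13, 2019, which is the last day of the grace period.
From Friday, Sep 13, 2019, 10 business days (Sep 16, Sep 17, Sep 18, Sep 19, Sep 20, Sep 23, Sep 24, Sep 25, Sep 26, Sep 27, skipping weekends) brings us to Friday, Sep 27, 2019, which is the date acceleration becomes effective.

Sep 27, 2019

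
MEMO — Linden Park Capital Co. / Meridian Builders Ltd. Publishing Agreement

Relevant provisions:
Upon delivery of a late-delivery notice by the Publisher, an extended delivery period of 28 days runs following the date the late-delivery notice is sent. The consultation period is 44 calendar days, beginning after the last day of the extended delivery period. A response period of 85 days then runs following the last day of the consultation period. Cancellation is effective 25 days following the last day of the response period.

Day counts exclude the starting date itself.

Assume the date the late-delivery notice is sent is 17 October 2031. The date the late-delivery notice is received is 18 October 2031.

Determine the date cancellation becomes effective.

16 April 2032

The last day of the extended delivery period: 17 October 2031 + 28 days = 14 November 2031.
Adding 44 calendar days to 14 November 2031 gives 28 December 2031, which is the last day of the consultation period.
The last day of the response period: 28 December 2031 + 85 days = 22 March 2032.
Adding 25 calendar days to 22 March 2032 gives 16 April 2032, which is the date cancellation becomes effective.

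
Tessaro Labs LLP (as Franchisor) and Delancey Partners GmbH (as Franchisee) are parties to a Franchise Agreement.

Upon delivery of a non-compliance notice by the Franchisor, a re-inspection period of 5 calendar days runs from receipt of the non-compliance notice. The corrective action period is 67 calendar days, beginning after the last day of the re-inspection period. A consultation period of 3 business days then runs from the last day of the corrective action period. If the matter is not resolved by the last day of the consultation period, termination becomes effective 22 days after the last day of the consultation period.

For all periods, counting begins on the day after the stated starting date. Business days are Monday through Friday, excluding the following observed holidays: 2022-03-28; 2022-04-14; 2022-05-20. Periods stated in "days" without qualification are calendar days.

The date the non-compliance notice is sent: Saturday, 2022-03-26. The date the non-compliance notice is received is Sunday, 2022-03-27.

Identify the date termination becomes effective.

Adding 5 calendar days to 2022-03-27 gives 2022-04-01, which is the last day of the re-inspection period.
The last day of the corrective action period: 2022-04-01 + 67 days = 2022-06-07.
The last day of the consultation period: 3 business days after Tuesday, 2022-06-07, skipping weekends — Jun 8, Jun 9, Jun 10 — lands on Friday, 2022-06-10.
The date termination becomes effective: 2022-06-10 + 22 days = 2022-07-02.

2022-07-02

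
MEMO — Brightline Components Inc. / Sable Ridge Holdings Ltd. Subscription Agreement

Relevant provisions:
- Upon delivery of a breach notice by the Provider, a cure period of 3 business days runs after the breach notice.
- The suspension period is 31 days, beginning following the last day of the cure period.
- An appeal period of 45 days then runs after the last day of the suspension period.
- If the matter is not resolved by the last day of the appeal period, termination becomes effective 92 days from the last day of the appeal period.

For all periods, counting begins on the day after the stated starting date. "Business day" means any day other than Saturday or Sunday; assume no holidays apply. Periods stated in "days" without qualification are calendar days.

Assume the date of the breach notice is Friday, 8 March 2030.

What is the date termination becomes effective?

28 August 2030

From Friday, 8 March 2030, 3 business days (Mar 11, Mar 12, Mar 13, skipping weekends) brings us to Wednesday, 13 March 2030, which is the last day of the cure period.
The last day of the suspension period: 31 calendar days after 13 March 2030 is 13 April 2030.
The last day of the appeal period: 45 calendar days after 13 April 2030 is 28 May 2030.
Adding 92 calendar days to 28 May 2030 gives 28 August 2030, which is the date termination becomes effective.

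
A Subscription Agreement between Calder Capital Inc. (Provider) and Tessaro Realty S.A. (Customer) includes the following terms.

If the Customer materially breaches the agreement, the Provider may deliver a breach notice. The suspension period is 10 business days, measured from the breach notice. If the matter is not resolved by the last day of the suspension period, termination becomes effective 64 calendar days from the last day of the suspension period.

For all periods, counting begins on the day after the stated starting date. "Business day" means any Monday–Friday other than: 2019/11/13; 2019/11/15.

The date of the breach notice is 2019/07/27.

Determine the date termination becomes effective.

From Saturday, 2019/07/27, 10 business days (Jul 29, Jul 30, Jul 31, Aug 1, Aug 2, Aug 5, Aug 6, Aug 7, Aug 8, Aug 9, skipping weekends) brings us to Friday, 2019/08/09, which is the last day of the suspension period.
The date termination becomes effective: 64 calendar days after 2019/08/09 is 2019/10/12.

2019/10/12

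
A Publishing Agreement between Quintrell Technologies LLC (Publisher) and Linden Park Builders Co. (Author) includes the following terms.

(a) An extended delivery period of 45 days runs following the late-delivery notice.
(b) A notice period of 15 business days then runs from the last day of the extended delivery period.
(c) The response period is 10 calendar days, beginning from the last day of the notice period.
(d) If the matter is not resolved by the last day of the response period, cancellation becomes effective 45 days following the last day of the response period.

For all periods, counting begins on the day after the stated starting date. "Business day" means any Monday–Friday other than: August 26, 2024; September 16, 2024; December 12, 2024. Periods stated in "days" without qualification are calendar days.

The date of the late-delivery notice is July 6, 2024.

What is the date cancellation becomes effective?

The last day of the extended delivery period: 45 calendar days after July 6, 2024 is August 20, 2024.
The last day of the notice period: 15 business days after Tuesday, August 20, 2024, skipping weekends and the listed holiday on Aug 26 — Aug 21, Aug 22, Aug 23, Aug 27, …, Sep 9, Sep 10, Sep 11 — lands on Wednesday, September 11, 2024.
The last day of the response period: September 11, 2024 + 10 days = September 21, 2024.
The date cancellation becomes effective: 45 calendar days after September 21, 2024 is November 5, 2024.

November 5, 2024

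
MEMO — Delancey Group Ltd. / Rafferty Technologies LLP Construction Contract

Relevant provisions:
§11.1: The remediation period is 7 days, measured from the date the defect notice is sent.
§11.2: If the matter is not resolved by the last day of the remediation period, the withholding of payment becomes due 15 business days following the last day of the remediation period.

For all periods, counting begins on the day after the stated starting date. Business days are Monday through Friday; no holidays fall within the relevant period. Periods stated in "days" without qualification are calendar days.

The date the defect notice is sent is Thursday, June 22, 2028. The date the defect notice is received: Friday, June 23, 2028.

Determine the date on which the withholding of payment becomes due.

Adding 7 calendar days to June 22, 2028 gives June 29, 2028, which is the last day of the remediation period.
The date on which the withholding of payment becomes due: 15 business days after Thursday, June 29, 2028, skipping weekends — Jun 30, Jul 3, Jul 4, Jul 5, …, Jul 18, Jul 19, Jul 20 — lands on Thursday, July 20, 2028.

July 20, 2028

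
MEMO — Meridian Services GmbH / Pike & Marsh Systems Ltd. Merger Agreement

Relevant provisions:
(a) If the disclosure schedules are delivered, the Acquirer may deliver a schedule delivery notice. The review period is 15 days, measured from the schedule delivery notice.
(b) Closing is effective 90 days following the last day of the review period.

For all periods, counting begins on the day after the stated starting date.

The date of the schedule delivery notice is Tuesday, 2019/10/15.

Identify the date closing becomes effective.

The last day of the review period: 15 calendar days after 2019/10/15 is 2019/10/30.
Adding 90 calendar days to 2019/10/30 gives 2020/01/28, which is the date closing becomes effective.

2020/01/28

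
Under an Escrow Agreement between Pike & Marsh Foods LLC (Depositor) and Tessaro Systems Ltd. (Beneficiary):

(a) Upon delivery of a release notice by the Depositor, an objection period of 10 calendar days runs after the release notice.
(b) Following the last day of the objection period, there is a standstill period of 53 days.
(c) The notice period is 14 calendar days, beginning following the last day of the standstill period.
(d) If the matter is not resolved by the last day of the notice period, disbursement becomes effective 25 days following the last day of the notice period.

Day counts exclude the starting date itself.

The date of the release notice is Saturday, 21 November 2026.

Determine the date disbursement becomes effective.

3 March 2027

Adding 10 calendar days to 21 November 2026 gives 1 December 2026, which is the last day of the objection period.
Adding 53 calendar days to 1 December 2026 gives 23 January 2027, which is the last day of the standstill period.
The last day of the notice period: 14 calendar days after 23 January 2027 is 6 February 2027.
The date disbursement becomes effective: 25 calendar days after 6 February 2027 is 3 March 2027.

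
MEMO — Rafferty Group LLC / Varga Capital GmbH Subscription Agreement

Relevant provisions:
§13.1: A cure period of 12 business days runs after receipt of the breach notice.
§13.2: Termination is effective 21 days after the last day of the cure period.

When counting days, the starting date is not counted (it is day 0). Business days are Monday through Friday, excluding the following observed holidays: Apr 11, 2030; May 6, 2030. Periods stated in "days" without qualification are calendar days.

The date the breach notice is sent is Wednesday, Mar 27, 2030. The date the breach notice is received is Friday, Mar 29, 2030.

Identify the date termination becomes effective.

From Friday, Mar 29, 2030, 12 business days (Apr 1, Apr 2, Apr 3, Apr 4, …, Apr 15, Apr 16, Apr 17, skipping weekends and the listed holiday on Apr 11) brings us to Wednesday, Apr 17, 2030, which is the last day of the cure period.
The date termination becomes effective: 21 calendar days after Apr 17, 2030 is May 8, 2030.

May 8, 2030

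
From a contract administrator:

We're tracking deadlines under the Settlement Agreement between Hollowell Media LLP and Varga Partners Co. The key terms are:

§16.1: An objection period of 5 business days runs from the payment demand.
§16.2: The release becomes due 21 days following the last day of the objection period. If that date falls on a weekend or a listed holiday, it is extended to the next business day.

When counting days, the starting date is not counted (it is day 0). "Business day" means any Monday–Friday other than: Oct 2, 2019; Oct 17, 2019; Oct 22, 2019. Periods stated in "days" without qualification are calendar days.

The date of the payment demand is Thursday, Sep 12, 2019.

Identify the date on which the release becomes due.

Oct 10, 2019

From Thursday, Sep 12, 2019, 5 business days (Sep 13, Sep 16, Sep 17, Sep 18, Sep 19, skipping weekends) brings us to Thursday, Sep 19, 2019, which is the last day of the objection period.
Adding 21 calendar days to Sep 19, 2019 gives Oct 10, 2019, which is the date on which the release becomes due. Oct 10, 2019 is a Thursday and is not a listed holiday, so no roll-forward applies.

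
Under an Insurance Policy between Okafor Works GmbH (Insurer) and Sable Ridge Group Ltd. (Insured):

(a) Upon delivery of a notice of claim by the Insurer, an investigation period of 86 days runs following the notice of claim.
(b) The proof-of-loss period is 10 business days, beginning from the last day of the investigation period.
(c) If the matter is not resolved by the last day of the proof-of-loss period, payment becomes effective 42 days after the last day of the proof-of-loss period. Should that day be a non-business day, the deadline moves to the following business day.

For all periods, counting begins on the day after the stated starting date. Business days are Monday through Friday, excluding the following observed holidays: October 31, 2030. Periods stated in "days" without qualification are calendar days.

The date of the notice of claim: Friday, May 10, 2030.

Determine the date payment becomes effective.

September 27, 2030

Adding 86 calendar days to May 10, 2030 gives August 4, 2030, which is the last day of the investigation period.
The last day of the proof-of-loss period: counting 10 business days from Sunday, August 4, 2030 (Aug 5, Aug 6, Aug 7, Aug 8, Aug 9, Aug 12, Aug 13, Aug 14, Aug 15, Aug 16, skipping weekends) reaches Friday, August 16, 2030.
The date payment becomes effective: 42 calendar days after August 16, 2030 is September 27, 2030. September 27, 2030 is a Friday and is not a listed holiday, so no roll-forward applies.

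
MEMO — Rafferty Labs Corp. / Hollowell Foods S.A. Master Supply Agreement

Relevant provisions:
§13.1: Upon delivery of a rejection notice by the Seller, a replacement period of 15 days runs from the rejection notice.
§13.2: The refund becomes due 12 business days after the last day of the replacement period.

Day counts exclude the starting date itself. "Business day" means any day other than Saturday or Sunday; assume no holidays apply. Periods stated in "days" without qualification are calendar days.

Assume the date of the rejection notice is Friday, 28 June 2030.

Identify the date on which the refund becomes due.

Adding 15 calendar days to 28 June 2030 gives 13 July 2030, which is the last day of the replacement period.
From Saturday, 13 July 2030, 12 business days (Jul 15, Jul 16, Jul 17, Jul 18, …, Jul 26, Jul 29, Jul 30, skipping weekends) brings us to Tuesday, 30 July 2030, which is the date on which the refund becomes due.

30 July 2030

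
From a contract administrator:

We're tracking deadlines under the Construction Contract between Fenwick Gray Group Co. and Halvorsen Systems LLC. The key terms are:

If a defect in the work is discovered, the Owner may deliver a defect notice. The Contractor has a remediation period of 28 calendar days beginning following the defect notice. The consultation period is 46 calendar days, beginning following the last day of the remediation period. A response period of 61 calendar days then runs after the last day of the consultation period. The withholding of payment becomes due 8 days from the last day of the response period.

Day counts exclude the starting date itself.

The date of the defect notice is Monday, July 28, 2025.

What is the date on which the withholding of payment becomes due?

December 18, 2025

The last day of the remediation period: 28 calendar days after July 28, 2025 is August 25, 2025.
Adding 46 calendar days to August 25, 2025 gives October 10, 2025, which is the last day of the consultation period.
The last day of the response period: October 10, 2025 + 61 days = December 10, 2025.
Adding 8 calendar days to December 10, 2025 gives December 18, 2025, which is the date on which the withholding of payment becomes due.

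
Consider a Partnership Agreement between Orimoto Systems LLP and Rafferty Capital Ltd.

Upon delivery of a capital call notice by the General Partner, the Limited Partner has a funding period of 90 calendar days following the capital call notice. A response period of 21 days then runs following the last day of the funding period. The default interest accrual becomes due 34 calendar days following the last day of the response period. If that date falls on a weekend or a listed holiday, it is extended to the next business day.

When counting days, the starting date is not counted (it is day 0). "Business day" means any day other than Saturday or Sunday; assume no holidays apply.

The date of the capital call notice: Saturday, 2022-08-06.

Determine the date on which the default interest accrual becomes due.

2022-12-29

Adding 90 calendar days to 2022-08-06 gives 2022-11-04, which is the last day of the funding period.
The last day of the response period: 21 calendar days after 2022-11-04 is 2022-11-25.
The date on which the default interest accrual becomes due: 2022-11-25 + 34 days = 2022-12-29. 2022-12-29 is a Thursday, so no roll-forward applies.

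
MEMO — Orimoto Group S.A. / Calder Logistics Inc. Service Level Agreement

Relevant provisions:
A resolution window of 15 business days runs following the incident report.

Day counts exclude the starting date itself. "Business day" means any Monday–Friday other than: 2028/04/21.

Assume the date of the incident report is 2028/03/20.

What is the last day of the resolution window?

2028/04/10

The last day of the resolution window: counting 15 business days from Monday, 2028/03/20 (Mar 21, Mar 22, Mar 23, Mar 24, …, Apr 6, Apr 7, Apr 10, skipping weekends) reaches Monday, 2028/04/10.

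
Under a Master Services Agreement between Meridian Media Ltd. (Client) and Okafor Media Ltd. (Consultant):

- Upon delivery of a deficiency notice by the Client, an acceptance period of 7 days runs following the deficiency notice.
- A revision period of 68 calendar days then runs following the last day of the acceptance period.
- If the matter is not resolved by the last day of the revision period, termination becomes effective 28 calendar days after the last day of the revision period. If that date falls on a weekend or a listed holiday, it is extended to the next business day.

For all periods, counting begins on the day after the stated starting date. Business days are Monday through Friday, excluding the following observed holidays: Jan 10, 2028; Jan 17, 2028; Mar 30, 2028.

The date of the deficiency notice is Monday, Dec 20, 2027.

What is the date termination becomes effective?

The last day of the acceptance period: Dec 20, 2027 + 7 days = Dec 27, 2027.
The last day of the revision period: Dec 27, 2027 + 68 days = Mar 4, 2028.
Adding 28 calendar days to Mar 4, 2028 gives Apr 1, 2028, which is the date termination becomes effective. That falls on a Saturday, so it rolls to the next business day, Monday, Apr 3, 2028.

Apr 3, 2028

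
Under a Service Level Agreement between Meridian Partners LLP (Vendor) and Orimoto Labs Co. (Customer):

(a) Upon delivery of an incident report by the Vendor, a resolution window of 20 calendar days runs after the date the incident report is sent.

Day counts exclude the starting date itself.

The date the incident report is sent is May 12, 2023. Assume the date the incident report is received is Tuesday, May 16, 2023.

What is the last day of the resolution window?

Jun 1, 2023

The last day of the resolution window: 20 calendar days after May 12, 2023 is Jun 1, 2023.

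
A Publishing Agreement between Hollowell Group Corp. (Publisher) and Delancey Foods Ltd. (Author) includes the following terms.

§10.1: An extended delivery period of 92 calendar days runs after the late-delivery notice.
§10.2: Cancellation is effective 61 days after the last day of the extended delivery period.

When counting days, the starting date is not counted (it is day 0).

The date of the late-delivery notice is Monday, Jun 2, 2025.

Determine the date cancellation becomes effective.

The last day of the extended delivery period: 92 calendar days after Jun 2, 2025 is Sep 2, 2025.
Adding 61 calendar days to Sep 2, 2025 gives Nov 2, 2025, which is the date cancellation becomes effective.

Nov 2, 2025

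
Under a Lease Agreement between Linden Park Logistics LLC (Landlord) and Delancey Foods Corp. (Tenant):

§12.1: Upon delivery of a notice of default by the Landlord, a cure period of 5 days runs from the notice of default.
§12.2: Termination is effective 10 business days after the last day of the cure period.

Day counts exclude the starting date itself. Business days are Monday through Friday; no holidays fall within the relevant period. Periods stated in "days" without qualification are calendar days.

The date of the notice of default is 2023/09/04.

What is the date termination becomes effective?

2023/09/22

Adding 5 calendar days to 2023/09/04 gives 2023/09/09, which is the last day of the cure period.
The date termination becomes effective: 10 business days after Saturday, 2023/09/09, skipping weekends — Sep 11, Sep 12, Sep 13, Sep 14, Sep 15, Sep 18, Sep 19, Sep 20, Sep 21, Sep 22 — lands on Friday, 2023/09/22.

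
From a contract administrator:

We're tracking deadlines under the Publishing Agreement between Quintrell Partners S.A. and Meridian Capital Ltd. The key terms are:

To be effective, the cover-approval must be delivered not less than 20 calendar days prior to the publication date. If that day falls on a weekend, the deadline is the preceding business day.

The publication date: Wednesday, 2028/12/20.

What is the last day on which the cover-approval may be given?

Counting back 20 calendar days from 2028/12/20 gives 2028/11/30. That is a Thursday, so no adjustment is needed.

2028/11/30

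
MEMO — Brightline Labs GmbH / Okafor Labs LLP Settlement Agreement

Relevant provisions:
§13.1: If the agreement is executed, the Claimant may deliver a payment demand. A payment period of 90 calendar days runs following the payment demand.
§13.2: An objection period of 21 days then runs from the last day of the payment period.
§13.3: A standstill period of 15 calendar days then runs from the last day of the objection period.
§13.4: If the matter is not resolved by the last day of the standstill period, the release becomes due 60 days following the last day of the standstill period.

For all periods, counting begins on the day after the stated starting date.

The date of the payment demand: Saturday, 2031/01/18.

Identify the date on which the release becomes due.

The last day of the payment period: 90 calendar days after 2031/01/18 is 2031/04/18.
The last day of the objection period: 21 calendar days after 2031/04/18 is 2031/05/09.
Adding 15 calendar days to 2031/05/09 gives 2031/05/24, which is the last day of the standstill period.
Adding 60 calendar days to 2031/05/24 gives 2031/07/23, which is the date on which the release becomes due.

2031/07/23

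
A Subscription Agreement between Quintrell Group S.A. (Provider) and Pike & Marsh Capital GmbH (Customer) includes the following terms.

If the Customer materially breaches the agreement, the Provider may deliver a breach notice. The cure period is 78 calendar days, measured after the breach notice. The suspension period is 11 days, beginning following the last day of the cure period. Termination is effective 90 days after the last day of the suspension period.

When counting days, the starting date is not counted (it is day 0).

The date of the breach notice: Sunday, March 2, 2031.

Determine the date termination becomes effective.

Adding 78 calendar days to March 2, 2031 gives May 19, 2031, which is the last day of the cure period.
The last day of the suspension period: May 19, 2031 + 11 days = May 30, 2031.
Adding 90 calendar days to May 30, 2031 gives August 28, 2031, which is the date termination becomes effective.

August 28, 2031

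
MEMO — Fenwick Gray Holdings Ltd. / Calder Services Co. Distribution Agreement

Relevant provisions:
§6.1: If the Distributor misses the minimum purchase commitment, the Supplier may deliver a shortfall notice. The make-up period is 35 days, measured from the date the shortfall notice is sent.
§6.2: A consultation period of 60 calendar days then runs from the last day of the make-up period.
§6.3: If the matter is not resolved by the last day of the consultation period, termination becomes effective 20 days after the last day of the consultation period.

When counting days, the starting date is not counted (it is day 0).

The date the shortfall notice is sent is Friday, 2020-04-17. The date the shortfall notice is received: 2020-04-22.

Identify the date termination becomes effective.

2020-08-10

Adding 35 calendar days to 2020-04-17 gives 2020-05-22, which is the last day of the make-up period.
Adding 60 calendar days to 2020-05-22 gives 2020-07-21, which is the last day of the consultation period.
Adding 20 calendar days to 2020-07-21 gives 2020-08-10, which is the date termination becomes effective.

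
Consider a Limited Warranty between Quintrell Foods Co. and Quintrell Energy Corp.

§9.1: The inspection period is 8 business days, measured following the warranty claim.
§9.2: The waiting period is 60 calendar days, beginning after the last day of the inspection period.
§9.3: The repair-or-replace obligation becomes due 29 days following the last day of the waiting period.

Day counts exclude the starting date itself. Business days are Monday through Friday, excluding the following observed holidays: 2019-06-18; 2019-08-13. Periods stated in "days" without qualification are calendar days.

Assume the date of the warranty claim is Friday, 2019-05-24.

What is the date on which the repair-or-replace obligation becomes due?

2019-09-02

The last day of the inspection period: 8 business days after Friday, 2019-05-24, skipping weekends — May 27, May 28, May 29, May 30, May 31, Jun 3, Jun 4, Jun 5 — lands on Wednesday, 2019-06-05.
Adding 60 calendar days to 2019-06-05 gives 2019-08-04, which is the last day of the waiting period.
Adding 29 calendar days to 2019-08-04 gives 2019-09-02, which is the date on which the repair-or-replace obligation becomes due.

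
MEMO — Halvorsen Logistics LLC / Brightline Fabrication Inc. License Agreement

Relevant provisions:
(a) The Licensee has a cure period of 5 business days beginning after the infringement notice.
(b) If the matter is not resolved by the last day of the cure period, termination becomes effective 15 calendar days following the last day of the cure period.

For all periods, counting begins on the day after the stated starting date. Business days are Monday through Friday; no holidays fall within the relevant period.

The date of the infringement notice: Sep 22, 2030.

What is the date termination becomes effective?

Oct 12, 2030

The last day of the cure period: counting 5 business days from Sunday, Sep 22, 2030 (Sep 23, Sep 24, Sep 25, Sep 26, Sep 27, skipping weekends) reaches Friday, Sep 27, 2030.
The date termination becomes effective: Sep 27, 2030 + 15 days = Oct 12, 2030.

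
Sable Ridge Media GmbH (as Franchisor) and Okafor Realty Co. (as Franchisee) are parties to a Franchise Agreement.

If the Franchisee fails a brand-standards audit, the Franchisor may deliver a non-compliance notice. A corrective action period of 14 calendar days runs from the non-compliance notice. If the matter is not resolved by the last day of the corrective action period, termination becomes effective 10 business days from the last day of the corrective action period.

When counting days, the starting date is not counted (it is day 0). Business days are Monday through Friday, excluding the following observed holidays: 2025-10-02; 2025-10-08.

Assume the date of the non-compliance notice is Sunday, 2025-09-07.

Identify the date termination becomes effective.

2025-10-06

The last day of the corrective action period: 2025-09-07 + 14 days = 2025-09-21.
The date termination becomes effective: counting 10 business days from Sunday, 2025-09-21 (Sep 22, Sep 23, Sep 24, Sep 25, Sep 26, Sep 29, Sep 30, Oct 1, Oct 3, Oct 6, skipping weekends and the listed holiday on Oct 2) reaches Monday, 2025-10-06.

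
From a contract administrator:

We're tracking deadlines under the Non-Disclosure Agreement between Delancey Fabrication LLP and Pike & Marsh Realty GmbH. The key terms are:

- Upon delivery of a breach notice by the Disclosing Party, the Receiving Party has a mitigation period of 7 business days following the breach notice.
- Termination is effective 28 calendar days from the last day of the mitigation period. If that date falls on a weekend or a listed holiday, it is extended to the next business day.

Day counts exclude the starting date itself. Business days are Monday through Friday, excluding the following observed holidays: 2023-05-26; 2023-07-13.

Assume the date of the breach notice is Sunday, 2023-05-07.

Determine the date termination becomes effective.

From Sunday, 2023-05-07, 7 business days (May 8, May 9, May 10, May 11, May 12, May 15, May 16, skipping weekends) brings us to Tuesday, 2023-05-16, which is the last day of the mitigation period.
The date termination becomes effective: 28 calendar days after 2023-05-16 is 2023-06-13. 2023-06-13 is a Tuesday and is not a listed holiday, so no roll-forward applies.

2023-06-13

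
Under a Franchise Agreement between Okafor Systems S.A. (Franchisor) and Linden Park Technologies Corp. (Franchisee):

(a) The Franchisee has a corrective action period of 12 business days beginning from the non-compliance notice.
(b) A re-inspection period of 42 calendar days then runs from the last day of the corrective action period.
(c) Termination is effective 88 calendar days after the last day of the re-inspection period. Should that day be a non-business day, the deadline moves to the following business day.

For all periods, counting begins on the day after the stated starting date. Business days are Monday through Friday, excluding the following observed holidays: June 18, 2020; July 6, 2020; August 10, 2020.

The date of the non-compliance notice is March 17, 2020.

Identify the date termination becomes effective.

From Tuesday, March 17, 2020, 12 business days (Mar 18, Mar 19, Mar 20, Mar 23, …, Mar 31, Apr 1, Apr 2, skipping weekends) brings us to Thursday, April 2, 2020, which is the last day of the corrective action period.
The last day of the re-inspection period: April 2, 2020 + 42 days = May 14, 2020.
The date termination becomes effective: 88 calendar days after May 14, 2020 is August 10, 2020. That falls on Monday, a listed holiday, so it rolls to the next business day, Tuesday, August 11, 2020.

August 11, 2020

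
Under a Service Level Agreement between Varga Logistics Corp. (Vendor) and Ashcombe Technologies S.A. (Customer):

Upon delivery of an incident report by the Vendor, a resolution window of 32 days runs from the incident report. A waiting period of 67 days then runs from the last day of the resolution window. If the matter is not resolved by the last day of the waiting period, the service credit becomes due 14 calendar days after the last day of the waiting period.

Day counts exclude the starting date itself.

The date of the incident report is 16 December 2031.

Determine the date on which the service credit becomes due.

7 April 2032

Adding 32 calendar days to 16 December 2031 gives 17 January 2032, which is the last day of the resolution window.
The last day of the waiting period: 67 calendar days after 17 January 2032 is 24 March 2032.
The date on which the service credit becomes due: 14 calendar days after 24 March 2032 is 7 April 2032.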